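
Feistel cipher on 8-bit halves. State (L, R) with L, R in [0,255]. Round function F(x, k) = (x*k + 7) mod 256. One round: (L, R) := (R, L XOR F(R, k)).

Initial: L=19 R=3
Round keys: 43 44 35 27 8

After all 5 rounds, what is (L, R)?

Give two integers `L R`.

Round 1 (k=43): L=3 R=155
Round 2 (k=44): L=155 R=168
Round 3 (k=35): L=168 R=100
Round 4 (k=27): L=100 R=59
Round 5 (k=8): L=59 R=187

Answer: 59 187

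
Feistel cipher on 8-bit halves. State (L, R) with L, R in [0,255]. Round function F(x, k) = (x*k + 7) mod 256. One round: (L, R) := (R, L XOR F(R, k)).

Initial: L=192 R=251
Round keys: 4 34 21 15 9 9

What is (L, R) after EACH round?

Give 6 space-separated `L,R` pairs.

Round 1 (k=4): L=251 R=51
Round 2 (k=34): L=51 R=54
Round 3 (k=21): L=54 R=70
Round 4 (k=15): L=70 R=23
Round 5 (k=9): L=23 R=144
Round 6 (k=9): L=144 R=0

Answer: 251,51 51,54 54,70 70,23 23,144 144,0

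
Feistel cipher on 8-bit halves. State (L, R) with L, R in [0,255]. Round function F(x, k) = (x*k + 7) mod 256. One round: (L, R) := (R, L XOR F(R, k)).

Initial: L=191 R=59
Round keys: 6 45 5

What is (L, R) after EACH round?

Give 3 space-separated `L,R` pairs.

Answer: 59,214 214,158 158,203

Derivation:
Round 1 (k=6): L=59 R=214
Round 2 (k=45): L=214 R=158
Round 3 (k=5): L=158 R=203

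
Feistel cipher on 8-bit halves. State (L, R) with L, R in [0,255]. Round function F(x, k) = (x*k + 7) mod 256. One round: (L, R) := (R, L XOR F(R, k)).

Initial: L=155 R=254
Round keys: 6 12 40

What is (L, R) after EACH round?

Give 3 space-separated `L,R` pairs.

Round 1 (k=6): L=254 R=96
Round 2 (k=12): L=96 R=121
Round 3 (k=40): L=121 R=143

Answer: 254,96 96,121 121,143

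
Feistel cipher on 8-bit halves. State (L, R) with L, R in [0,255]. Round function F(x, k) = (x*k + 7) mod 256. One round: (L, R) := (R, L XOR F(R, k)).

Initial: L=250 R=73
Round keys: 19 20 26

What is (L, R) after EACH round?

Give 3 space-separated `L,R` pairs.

Answer: 73,136 136,238 238,187

Derivation:
Round 1 (k=19): L=73 R=136
Round 2 (k=20): L=136 R=238
Round 3 (k=26): L=238 R=187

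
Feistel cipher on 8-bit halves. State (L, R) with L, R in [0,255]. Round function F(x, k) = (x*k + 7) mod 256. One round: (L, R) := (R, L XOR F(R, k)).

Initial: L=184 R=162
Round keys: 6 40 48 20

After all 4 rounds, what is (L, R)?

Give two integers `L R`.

Round 1 (k=6): L=162 R=107
Round 2 (k=40): L=107 R=29
Round 3 (k=48): L=29 R=28
Round 4 (k=20): L=28 R=42

Answer: 28 42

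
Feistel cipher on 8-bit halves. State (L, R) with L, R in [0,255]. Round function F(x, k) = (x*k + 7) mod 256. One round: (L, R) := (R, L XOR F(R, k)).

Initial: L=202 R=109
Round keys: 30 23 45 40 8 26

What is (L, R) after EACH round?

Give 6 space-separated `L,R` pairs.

Round 1 (k=30): L=109 R=7
Round 2 (k=23): L=7 R=197
Round 3 (k=45): L=197 R=175
Round 4 (k=40): L=175 R=154
Round 5 (k=8): L=154 R=120
Round 6 (k=26): L=120 R=173

Answer: 109,7 7,197 197,175 175,154 154,120 120,173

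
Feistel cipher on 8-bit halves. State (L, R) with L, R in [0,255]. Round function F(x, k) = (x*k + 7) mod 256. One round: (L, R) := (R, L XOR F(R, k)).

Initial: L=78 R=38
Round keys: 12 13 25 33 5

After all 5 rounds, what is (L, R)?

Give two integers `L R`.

Round 1 (k=12): L=38 R=129
Round 2 (k=13): L=129 R=178
Round 3 (k=25): L=178 R=232
Round 4 (k=33): L=232 R=93
Round 5 (k=5): L=93 R=48

Answer: 93 48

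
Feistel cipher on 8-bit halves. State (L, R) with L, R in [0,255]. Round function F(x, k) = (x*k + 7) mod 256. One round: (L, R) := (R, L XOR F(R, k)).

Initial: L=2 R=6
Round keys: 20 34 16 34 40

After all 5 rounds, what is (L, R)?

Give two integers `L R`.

Round 1 (k=20): L=6 R=125
Round 2 (k=34): L=125 R=167
Round 3 (k=16): L=167 R=10
Round 4 (k=34): L=10 R=252
Round 5 (k=40): L=252 R=109

Answer: 252 109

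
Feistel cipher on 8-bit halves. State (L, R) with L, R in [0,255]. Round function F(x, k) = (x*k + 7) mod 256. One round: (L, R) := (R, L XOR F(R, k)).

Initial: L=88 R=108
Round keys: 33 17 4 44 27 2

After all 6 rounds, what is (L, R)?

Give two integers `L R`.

Answer: 94 186

Derivation:
Round 1 (k=33): L=108 R=171
Round 2 (k=17): L=171 R=14
Round 3 (k=4): L=14 R=148
Round 4 (k=44): L=148 R=121
Round 5 (k=27): L=121 R=94
Round 6 (k=2): L=94 R=186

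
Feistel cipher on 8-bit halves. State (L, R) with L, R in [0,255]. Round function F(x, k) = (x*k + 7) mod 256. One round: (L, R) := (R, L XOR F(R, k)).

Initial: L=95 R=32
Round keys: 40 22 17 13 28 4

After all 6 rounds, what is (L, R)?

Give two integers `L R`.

Answer: 9 153

Derivation:
Round 1 (k=40): L=32 R=88
Round 2 (k=22): L=88 R=183
Round 3 (k=17): L=183 R=118
Round 4 (k=13): L=118 R=178
Round 5 (k=28): L=178 R=9
Round 6 (k=4): L=9 R=153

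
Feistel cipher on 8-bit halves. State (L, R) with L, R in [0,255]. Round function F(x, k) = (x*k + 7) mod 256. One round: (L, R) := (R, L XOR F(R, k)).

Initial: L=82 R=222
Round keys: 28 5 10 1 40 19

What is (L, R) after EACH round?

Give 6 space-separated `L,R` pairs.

Answer: 222,29 29,70 70,222 222,163 163,161 161,89

Derivation:
Round 1 (k=28): L=222 R=29
Round 2 (k=5): L=29 R=70
Round 3 (k=10): L=70 R=222
Round 4 (k=1): L=222 R=163
Round 5 (k=40): L=163 R=161
Round 6 (k=19): L=161 R=89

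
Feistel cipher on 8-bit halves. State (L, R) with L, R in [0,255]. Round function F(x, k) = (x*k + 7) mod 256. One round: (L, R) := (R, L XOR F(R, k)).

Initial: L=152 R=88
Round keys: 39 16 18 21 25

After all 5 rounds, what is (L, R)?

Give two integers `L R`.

Round 1 (k=39): L=88 R=247
Round 2 (k=16): L=247 R=47
Round 3 (k=18): L=47 R=162
Round 4 (k=21): L=162 R=126
Round 5 (k=25): L=126 R=247

Answer: 126 247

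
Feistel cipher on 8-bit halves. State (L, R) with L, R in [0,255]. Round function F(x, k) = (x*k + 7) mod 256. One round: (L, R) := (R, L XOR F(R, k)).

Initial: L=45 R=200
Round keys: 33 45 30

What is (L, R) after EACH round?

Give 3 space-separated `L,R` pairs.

Answer: 200,226 226,9 9,247

Derivation:
Round 1 (k=33): L=200 R=226
Round 2 (k=45): L=226 R=9
Round 3 (k=30): L=9 R=247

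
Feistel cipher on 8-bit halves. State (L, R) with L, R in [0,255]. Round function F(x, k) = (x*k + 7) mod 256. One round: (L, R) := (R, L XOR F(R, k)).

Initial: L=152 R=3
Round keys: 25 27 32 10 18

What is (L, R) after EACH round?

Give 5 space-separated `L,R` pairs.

Answer: 3,202 202,86 86,13 13,223 223,184

Derivation:
Round 1 (k=25): L=3 R=202
Round 2 (k=27): L=202 R=86
Round 3 (k=32): L=86 R=13
Round 4 (k=10): L=13 R=223
Round 5 (k=18): L=223 R=184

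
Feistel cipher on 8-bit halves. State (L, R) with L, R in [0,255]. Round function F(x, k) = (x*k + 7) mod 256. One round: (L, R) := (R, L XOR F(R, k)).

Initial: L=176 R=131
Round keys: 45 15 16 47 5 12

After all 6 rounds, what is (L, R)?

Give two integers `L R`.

Round 1 (k=45): L=131 R=190
Round 2 (k=15): L=190 R=170
Round 3 (k=16): L=170 R=25
Round 4 (k=47): L=25 R=52
Round 5 (k=5): L=52 R=18
Round 6 (k=12): L=18 R=235

Answer: 18 235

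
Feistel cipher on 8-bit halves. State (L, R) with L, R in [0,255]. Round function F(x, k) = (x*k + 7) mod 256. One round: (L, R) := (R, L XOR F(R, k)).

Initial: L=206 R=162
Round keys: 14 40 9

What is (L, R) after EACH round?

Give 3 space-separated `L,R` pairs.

Answer: 162,45 45,173 173,49

Derivation:
Round 1 (k=14): L=162 R=45
Round 2 (k=40): L=45 R=173
Round 3 (k=9): L=173 R=49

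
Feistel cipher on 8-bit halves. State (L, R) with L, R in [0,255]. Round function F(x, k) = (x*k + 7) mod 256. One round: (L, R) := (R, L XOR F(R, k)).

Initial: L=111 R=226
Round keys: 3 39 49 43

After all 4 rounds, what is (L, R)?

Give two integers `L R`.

Round 1 (k=3): L=226 R=194
Round 2 (k=39): L=194 R=119
Round 3 (k=49): L=119 R=12
Round 4 (k=43): L=12 R=124

Answer: 12 124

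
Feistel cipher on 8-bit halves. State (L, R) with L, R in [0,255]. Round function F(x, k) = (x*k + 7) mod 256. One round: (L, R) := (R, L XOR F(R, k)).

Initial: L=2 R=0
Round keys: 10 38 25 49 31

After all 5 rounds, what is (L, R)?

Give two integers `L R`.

Answer: 189 171

Derivation:
Round 1 (k=10): L=0 R=5
Round 2 (k=38): L=5 R=197
Round 3 (k=25): L=197 R=65
Round 4 (k=49): L=65 R=189
Round 5 (k=31): L=189 R=171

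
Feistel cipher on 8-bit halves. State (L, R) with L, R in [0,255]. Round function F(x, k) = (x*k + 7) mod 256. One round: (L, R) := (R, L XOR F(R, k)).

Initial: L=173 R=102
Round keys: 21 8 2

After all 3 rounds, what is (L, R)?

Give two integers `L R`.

Answer: 33 129

Derivation:
Round 1 (k=21): L=102 R=200
Round 2 (k=8): L=200 R=33
Round 3 (k=2): L=33 R=129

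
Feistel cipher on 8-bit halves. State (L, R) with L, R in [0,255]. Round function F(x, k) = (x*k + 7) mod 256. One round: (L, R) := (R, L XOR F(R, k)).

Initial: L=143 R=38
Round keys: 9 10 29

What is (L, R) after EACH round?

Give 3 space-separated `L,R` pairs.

Round 1 (k=9): L=38 R=210
Round 2 (k=10): L=210 R=29
Round 3 (k=29): L=29 R=130

Answer: 38,210 210,29 29,130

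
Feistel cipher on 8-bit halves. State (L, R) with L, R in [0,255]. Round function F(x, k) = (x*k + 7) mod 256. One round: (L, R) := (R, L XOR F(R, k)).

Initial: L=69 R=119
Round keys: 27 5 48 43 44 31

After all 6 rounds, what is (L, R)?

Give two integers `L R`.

Answer: 25 44

Derivation:
Round 1 (k=27): L=119 R=209
Round 2 (k=5): L=209 R=107
Round 3 (k=48): L=107 R=198
Round 4 (k=43): L=198 R=34
Round 5 (k=44): L=34 R=25
Round 6 (k=31): L=25 R=44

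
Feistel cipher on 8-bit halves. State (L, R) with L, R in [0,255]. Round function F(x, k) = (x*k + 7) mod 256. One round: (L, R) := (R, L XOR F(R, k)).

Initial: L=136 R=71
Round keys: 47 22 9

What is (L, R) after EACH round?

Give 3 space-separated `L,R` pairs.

Round 1 (k=47): L=71 R=152
Round 2 (k=22): L=152 R=80
Round 3 (k=9): L=80 R=79

Answer: 71,152 152,80 80,79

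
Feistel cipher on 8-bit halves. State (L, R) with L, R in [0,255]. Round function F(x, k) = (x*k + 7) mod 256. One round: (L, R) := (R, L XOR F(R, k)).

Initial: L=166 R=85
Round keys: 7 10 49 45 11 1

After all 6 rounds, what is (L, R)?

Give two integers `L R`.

Round 1 (k=7): L=85 R=252
Round 2 (k=10): L=252 R=138
Round 3 (k=49): L=138 R=141
Round 4 (k=45): L=141 R=90
Round 5 (k=11): L=90 R=104
Round 6 (k=1): L=104 R=53

Answer: 104 53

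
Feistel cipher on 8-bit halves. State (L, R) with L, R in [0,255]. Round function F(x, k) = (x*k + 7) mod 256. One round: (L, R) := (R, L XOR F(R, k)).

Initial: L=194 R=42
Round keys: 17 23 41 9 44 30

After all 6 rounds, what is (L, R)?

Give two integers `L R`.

Round 1 (k=17): L=42 R=19
Round 2 (k=23): L=19 R=150
Round 3 (k=41): L=150 R=30
Round 4 (k=9): L=30 R=131
Round 5 (k=44): L=131 R=149
Round 6 (k=30): L=149 R=254

Answer: 149 254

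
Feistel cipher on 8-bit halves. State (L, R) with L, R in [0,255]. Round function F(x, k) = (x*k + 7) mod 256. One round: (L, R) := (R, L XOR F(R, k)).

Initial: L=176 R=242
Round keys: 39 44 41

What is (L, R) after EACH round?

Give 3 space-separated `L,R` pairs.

Round 1 (k=39): L=242 R=85
Round 2 (k=44): L=85 R=81
Round 3 (k=41): L=81 R=85

Answer: 242,85 85,81 81,85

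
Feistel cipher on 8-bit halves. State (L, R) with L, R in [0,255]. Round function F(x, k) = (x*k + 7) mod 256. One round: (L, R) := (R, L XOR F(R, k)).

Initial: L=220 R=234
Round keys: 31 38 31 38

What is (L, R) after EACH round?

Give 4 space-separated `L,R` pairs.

Round 1 (k=31): L=234 R=129
Round 2 (k=38): L=129 R=199
Round 3 (k=31): L=199 R=161
Round 4 (k=38): L=161 R=42

Answer: 234,129 129,199 199,161 161,42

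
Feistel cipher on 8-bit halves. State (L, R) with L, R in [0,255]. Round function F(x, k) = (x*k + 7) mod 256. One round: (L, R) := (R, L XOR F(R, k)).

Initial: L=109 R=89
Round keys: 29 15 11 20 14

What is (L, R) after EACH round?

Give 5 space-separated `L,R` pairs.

Round 1 (k=29): L=89 R=113
Round 2 (k=15): L=113 R=255
Round 3 (k=11): L=255 R=141
Round 4 (k=20): L=141 R=244
Round 5 (k=14): L=244 R=210

Answer: 89,113 113,255 255,141 141,244 244,210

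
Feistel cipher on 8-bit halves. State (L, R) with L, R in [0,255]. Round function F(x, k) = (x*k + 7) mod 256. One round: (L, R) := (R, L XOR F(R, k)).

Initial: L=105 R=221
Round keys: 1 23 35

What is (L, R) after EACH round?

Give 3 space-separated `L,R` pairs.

Round 1 (k=1): L=221 R=141
Round 2 (k=23): L=141 R=111
Round 3 (k=35): L=111 R=185

Answer: 221,141 141,111 111,185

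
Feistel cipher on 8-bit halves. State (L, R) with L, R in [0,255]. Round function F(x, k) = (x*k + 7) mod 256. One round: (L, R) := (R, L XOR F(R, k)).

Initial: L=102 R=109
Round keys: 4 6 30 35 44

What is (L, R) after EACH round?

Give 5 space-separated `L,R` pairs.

Round 1 (k=4): L=109 R=221
Round 2 (k=6): L=221 R=88
Round 3 (k=30): L=88 R=138
Round 4 (k=35): L=138 R=189
Round 5 (k=44): L=189 R=9

Answer: 109,221 221,88 88,138 138,189 189,9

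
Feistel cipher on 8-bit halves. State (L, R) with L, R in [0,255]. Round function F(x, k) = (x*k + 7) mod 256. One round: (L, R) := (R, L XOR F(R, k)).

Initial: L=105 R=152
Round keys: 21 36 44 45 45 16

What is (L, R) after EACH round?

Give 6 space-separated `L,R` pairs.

Round 1 (k=21): L=152 R=22
Round 2 (k=36): L=22 R=135
Round 3 (k=44): L=135 R=45
Round 4 (k=45): L=45 R=119
Round 5 (k=45): L=119 R=223
Round 6 (k=16): L=223 R=128

Answer: 152,22 22,135 135,45 45,119 119,223 223,128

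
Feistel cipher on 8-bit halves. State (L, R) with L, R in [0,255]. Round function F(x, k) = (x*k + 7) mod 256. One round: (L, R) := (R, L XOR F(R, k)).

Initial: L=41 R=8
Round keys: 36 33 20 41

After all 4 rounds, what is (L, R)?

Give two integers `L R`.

Round 1 (k=36): L=8 R=14
Round 2 (k=33): L=14 R=221
Round 3 (k=20): L=221 R=69
Round 4 (k=41): L=69 R=201

Answer: 69 201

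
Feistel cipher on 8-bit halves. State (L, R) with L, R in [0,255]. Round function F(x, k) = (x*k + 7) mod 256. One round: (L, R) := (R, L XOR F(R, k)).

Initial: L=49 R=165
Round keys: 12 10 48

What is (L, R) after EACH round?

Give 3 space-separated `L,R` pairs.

Answer: 165,242 242,222 222,85

Derivation:
Round 1 (k=12): L=165 R=242
Round 2 (k=10): L=242 R=222
Round 3 (k=48): L=222 R=85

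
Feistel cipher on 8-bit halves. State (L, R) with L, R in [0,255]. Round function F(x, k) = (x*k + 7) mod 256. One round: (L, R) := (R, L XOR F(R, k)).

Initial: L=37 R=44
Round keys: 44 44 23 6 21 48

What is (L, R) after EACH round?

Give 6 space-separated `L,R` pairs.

Round 1 (k=44): L=44 R=178
Round 2 (k=44): L=178 R=179
Round 3 (k=23): L=179 R=174
Round 4 (k=6): L=174 R=168
Round 5 (k=21): L=168 R=97
Round 6 (k=48): L=97 R=159

Answer: 44,178 178,179 179,174 174,168 168,97 97,159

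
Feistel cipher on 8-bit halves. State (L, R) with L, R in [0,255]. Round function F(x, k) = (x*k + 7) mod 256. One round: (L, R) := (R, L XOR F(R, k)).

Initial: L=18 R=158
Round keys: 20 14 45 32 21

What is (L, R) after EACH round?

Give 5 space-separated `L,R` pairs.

Answer: 158,77 77,163 163,227 227,196 196,248

Derivation:
Round 1 (k=20): L=158 R=77
Round 2 (k=14): L=77 R=163
Round 3 (k=45): L=163 R=227
Round 4 (k=32): L=227 R=196
Round 5 (k=21): L=196 R=248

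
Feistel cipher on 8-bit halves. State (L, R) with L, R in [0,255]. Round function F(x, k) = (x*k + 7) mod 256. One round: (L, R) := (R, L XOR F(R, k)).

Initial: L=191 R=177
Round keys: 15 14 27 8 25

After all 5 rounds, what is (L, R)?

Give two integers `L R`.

Round 1 (k=15): L=177 R=217
Round 2 (k=14): L=217 R=84
Round 3 (k=27): L=84 R=58
Round 4 (k=8): L=58 R=131
Round 5 (k=25): L=131 R=232

Answer: 131 232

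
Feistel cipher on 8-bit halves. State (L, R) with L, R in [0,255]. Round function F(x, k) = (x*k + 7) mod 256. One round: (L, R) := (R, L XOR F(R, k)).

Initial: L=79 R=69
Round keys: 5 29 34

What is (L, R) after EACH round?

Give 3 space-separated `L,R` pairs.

Answer: 69,47 47,31 31,10

Derivation:
Round 1 (k=5): L=69 R=47
Round 2 (k=29): L=47 R=31
Round 3 (k=34): L=31 R=10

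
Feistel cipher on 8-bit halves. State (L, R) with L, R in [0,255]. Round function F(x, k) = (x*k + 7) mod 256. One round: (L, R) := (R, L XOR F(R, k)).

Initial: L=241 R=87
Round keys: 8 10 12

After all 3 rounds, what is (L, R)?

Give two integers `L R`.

Answer: 68 121

Derivation:
Round 1 (k=8): L=87 R=78
Round 2 (k=10): L=78 R=68
Round 3 (k=12): L=68 R=121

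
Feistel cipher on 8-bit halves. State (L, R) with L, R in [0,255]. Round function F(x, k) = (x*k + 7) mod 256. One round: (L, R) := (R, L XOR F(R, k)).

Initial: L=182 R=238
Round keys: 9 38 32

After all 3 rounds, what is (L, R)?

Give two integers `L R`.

Round 1 (k=9): L=238 R=211
Round 2 (k=38): L=211 R=183
Round 3 (k=32): L=183 R=52

Answer: 183 52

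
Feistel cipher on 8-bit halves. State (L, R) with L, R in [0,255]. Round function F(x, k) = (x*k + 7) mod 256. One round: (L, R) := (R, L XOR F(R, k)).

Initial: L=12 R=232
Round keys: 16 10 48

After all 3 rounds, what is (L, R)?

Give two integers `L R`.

Answer: 157 252

Derivation:
Round 1 (k=16): L=232 R=139
Round 2 (k=10): L=139 R=157
Round 3 (k=48): L=157 R=252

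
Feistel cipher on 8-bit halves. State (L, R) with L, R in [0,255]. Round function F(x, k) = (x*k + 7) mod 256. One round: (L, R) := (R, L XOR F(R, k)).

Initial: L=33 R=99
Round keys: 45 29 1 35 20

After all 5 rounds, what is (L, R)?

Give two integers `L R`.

Round 1 (k=45): L=99 R=79
Round 2 (k=29): L=79 R=153
Round 3 (k=1): L=153 R=239
Round 4 (k=35): L=239 R=45
Round 5 (k=20): L=45 R=100

Answer: 45 100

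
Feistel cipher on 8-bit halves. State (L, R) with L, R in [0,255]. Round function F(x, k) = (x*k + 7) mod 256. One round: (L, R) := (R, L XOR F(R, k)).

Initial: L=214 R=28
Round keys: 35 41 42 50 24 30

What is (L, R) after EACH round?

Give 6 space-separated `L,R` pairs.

Round 1 (k=35): L=28 R=13
Round 2 (k=41): L=13 R=0
Round 3 (k=42): L=0 R=10
Round 4 (k=50): L=10 R=251
Round 5 (k=24): L=251 R=133
Round 6 (k=30): L=133 R=102

Answer: 28,13 13,0 0,10 10,251 251,133 133,102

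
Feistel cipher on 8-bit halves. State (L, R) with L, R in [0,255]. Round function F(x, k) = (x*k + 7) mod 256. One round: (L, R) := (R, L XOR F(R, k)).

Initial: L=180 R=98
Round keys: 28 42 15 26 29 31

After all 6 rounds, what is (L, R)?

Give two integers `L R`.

Answer: 218 127

Derivation:
Round 1 (k=28): L=98 R=11
Round 2 (k=42): L=11 R=183
Round 3 (k=15): L=183 R=203
Round 4 (k=26): L=203 R=18
Round 5 (k=29): L=18 R=218
Round 6 (k=31): L=218 R=127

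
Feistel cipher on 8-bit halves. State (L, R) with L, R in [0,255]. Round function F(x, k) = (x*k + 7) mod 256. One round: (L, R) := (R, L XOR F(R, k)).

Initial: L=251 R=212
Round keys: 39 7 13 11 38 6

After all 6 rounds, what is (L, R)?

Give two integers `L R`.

Round 1 (k=39): L=212 R=168
Round 2 (k=7): L=168 R=75
Round 3 (k=13): L=75 R=126
Round 4 (k=11): L=126 R=58
Round 5 (k=38): L=58 R=221
Round 6 (k=6): L=221 R=15

Answer: 221 15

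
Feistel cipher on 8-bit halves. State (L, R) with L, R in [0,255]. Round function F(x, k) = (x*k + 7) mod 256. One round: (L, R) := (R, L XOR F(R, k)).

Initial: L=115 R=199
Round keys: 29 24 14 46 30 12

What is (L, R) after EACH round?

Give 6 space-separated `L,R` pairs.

Answer: 199,225 225,216 216,54 54,99 99,151 151,120

Derivation:
Round 1 (k=29): L=199 R=225
Round 2 (k=24): L=225 R=216
Round 3 (k=14): L=216 R=54
Round 4 (k=46): L=54 R=99
Round 5 (k=30): L=99 R=151
Round 6 (k=12): L=151 R=120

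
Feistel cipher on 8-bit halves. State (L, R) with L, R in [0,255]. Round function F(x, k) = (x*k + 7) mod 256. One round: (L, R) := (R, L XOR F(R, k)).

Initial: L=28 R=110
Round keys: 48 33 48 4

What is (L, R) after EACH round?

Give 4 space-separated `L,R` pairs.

Answer: 110,187 187,76 76,252 252,187

Derivation:
Round 1 (k=48): L=110 R=187
Round 2 (k=33): L=187 R=76
Round 3 (k=48): L=76 R=252
Round 4 (k=4): L=252 R=187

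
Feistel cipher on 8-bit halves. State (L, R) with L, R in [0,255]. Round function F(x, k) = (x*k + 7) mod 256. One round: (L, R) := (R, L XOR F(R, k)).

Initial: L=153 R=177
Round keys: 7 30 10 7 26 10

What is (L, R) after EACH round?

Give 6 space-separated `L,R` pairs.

Round 1 (k=7): L=177 R=71
Round 2 (k=30): L=71 R=232
Round 3 (k=10): L=232 R=80
Round 4 (k=7): L=80 R=223
Round 5 (k=26): L=223 R=253
Round 6 (k=10): L=253 R=54

Answer: 177,71 71,232 232,80 80,223 223,253 253,54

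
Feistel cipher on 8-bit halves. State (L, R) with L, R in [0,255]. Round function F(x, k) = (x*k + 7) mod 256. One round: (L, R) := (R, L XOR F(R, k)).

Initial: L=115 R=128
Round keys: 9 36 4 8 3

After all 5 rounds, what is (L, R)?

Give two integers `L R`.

Answer: 104 168

Derivation:
Round 1 (k=9): L=128 R=244
Round 2 (k=36): L=244 R=215
Round 3 (k=4): L=215 R=151
Round 4 (k=8): L=151 R=104
Round 5 (k=3): L=104 R=168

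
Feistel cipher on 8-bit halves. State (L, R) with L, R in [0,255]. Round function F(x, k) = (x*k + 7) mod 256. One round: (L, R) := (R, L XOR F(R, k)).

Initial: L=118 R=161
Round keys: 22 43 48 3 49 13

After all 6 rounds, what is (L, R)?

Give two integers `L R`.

Round 1 (k=22): L=161 R=171
Round 2 (k=43): L=171 R=97
Round 3 (k=48): L=97 R=156
Round 4 (k=3): L=156 R=186
Round 5 (k=49): L=186 R=61
Round 6 (k=13): L=61 R=154

Answer: 61 154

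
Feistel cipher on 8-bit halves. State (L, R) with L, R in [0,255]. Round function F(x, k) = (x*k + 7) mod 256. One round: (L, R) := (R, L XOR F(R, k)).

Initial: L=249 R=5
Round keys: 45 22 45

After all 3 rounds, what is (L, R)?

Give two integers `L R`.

Round 1 (k=45): L=5 R=17
Round 2 (k=22): L=17 R=120
Round 3 (k=45): L=120 R=14

Answer: 120 14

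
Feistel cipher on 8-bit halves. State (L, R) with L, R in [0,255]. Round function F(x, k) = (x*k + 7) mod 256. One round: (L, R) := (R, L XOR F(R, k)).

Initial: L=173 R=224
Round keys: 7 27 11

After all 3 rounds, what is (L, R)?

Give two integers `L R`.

Answer: 117 132

Derivation:
Round 1 (k=7): L=224 R=138
Round 2 (k=27): L=138 R=117
Round 3 (k=11): L=117 R=132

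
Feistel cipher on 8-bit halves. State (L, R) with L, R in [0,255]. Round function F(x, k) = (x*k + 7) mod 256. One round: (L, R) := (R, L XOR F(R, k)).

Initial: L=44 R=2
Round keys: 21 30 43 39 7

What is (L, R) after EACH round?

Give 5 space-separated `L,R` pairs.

Round 1 (k=21): L=2 R=29
Round 2 (k=30): L=29 R=111
Round 3 (k=43): L=111 R=177
Round 4 (k=39): L=177 R=145
Round 5 (k=7): L=145 R=79

Answer: 2,29 29,111 111,177 177,145 145,79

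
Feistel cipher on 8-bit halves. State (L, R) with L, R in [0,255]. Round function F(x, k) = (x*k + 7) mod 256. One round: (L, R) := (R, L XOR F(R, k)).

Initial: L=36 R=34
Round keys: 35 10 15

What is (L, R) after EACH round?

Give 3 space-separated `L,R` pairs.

Answer: 34,137 137,67 67,125

Derivation:
Round 1 (k=35): L=34 R=137
Round 2 (k=10): L=137 R=67
Round 3 (k=15): L=67 R=125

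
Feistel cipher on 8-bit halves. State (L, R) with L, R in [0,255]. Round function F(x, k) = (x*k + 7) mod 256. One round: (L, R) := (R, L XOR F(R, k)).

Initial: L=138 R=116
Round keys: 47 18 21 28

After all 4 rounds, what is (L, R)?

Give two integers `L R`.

Round 1 (k=47): L=116 R=217
Round 2 (k=18): L=217 R=61
Round 3 (k=21): L=61 R=209
Round 4 (k=28): L=209 R=222

Answer: 209 222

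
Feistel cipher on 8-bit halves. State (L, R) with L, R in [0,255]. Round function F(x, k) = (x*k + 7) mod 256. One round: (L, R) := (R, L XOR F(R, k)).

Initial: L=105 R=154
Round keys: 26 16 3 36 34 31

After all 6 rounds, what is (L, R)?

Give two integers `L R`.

Round 1 (k=26): L=154 R=194
Round 2 (k=16): L=194 R=189
Round 3 (k=3): L=189 R=252
Round 4 (k=36): L=252 R=202
Round 5 (k=34): L=202 R=39
Round 6 (k=31): L=39 R=10

Answer: 39 10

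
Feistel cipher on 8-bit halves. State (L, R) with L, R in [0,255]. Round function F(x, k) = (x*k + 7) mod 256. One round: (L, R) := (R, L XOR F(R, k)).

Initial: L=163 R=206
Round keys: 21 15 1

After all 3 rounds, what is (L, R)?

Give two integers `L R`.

Round 1 (k=21): L=206 R=78
Round 2 (k=15): L=78 R=87
Round 3 (k=1): L=87 R=16

Answer: 87 16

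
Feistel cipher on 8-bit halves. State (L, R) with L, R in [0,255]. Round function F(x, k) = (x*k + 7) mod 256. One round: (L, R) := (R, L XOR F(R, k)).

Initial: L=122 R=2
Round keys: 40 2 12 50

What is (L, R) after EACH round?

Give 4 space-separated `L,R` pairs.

Answer: 2,45 45,99 99,134 134,80

Derivation:
Round 1 (k=40): L=2 R=45
Round 2 (k=2): L=45 R=99
Round 3 (k=12): L=99 R=134
Round 4 (k=50): L=134 R=80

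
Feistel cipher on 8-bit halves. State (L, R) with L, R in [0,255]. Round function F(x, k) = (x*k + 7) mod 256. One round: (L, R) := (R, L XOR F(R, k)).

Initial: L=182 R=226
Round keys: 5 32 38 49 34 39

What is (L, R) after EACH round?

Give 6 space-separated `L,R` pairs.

Answer: 226,199 199,5 5,2 2,108 108,93 93,94

Derivation:
Round 1 (k=5): L=226 R=199
Round 2 (k=32): L=199 R=5
Round 3 (k=38): L=5 R=2
Round 4 (k=49): L=2 R=108
Round 5 (k=34): L=108 R=93
Round 6 (k=39): L=93 R=94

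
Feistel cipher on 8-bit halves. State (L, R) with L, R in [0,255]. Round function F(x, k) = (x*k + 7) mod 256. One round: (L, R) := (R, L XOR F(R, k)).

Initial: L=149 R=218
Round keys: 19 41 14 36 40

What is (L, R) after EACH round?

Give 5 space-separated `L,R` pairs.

Answer: 218,160 160,125 125,125 125,230 230,138

Derivation:
Round 1 (k=19): L=218 R=160
Round 2 (k=41): L=160 R=125
Round 3 (k=14): L=125 R=125
Round 4 (k=36): L=125 R=230
Round 5 (k=40): L=230 R=138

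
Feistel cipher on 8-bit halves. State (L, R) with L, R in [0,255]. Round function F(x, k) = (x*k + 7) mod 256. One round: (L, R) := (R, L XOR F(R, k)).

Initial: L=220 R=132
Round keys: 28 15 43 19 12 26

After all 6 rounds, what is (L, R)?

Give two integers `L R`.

Round 1 (k=28): L=132 R=171
Round 2 (k=15): L=171 R=136
Round 3 (k=43): L=136 R=116
Round 4 (k=19): L=116 R=43
Round 5 (k=12): L=43 R=127
Round 6 (k=26): L=127 R=198

Answer: 127 198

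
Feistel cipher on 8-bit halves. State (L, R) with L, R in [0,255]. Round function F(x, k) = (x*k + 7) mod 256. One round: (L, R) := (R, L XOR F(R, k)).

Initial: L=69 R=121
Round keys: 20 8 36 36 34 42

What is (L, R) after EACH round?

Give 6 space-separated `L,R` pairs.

Answer: 121,62 62,142 142,193 193,165 165,48 48,66

Derivation:
Round 1 (k=20): L=121 R=62
Round 2 (k=8): L=62 R=142
Round 3 (k=36): L=142 R=193
Round 4 (k=36): L=193 R=165
Round 5 (k=34): L=165 R=48
Round 6 (k=42): L=48 R=66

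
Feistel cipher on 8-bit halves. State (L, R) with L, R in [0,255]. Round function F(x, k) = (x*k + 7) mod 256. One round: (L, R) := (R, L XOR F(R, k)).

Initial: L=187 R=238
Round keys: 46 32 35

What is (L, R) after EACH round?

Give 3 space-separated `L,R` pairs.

Round 1 (k=46): L=238 R=112
Round 2 (k=32): L=112 R=233
Round 3 (k=35): L=233 R=146

Answer: 238,112 112,233 233,146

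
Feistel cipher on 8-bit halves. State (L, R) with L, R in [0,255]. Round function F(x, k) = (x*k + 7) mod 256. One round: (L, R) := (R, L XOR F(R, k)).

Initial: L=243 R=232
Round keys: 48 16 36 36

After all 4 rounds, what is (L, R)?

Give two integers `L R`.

Round 1 (k=48): L=232 R=116
Round 2 (k=16): L=116 R=175
Round 3 (k=36): L=175 R=215
Round 4 (k=36): L=215 R=236

Answer: 215 236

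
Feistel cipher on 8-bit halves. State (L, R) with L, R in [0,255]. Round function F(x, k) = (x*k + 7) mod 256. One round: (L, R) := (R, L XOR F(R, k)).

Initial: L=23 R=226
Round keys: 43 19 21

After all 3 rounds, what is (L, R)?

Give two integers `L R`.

Answer: 135 240

Derivation:
Round 1 (k=43): L=226 R=234
Round 2 (k=19): L=234 R=135
Round 3 (k=21): L=135 R=240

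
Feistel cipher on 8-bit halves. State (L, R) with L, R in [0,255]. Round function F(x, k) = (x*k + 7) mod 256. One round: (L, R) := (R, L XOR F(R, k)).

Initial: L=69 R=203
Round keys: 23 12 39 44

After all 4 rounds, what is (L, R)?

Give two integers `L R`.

Answer: 238 55

Derivation:
Round 1 (k=23): L=203 R=1
Round 2 (k=12): L=1 R=216
Round 3 (k=39): L=216 R=238
Round 4 (k=44): L=238 R=55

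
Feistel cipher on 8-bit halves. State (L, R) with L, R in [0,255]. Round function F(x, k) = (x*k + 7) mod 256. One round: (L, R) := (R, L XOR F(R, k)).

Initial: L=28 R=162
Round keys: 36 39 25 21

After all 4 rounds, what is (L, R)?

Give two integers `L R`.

Answer: 54 251

Derivation:
Round 1 (k=36): L=162 R=211
Round 2 (k=39): L=211 R=142
Round 3 (k=25): L=142 R=54
Round 4 (k=21): L=54 R=251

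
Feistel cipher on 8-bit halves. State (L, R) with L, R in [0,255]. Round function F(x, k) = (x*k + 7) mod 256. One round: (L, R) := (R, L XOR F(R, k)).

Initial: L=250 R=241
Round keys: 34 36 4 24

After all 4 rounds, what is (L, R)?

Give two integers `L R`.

Answer: 252 101

Derivation:
Round 1 (k=34): L=241 R=243
Round 2 (k=36): L=243 R=194
Round 3 (k=4): L=194 R=252
Round 4 (k=24): L=252 R=101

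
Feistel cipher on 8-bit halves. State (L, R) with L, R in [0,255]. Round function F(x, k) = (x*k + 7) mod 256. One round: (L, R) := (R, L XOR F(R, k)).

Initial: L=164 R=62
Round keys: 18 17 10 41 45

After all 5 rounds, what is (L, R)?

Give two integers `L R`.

Round 1 (k=18): L=62 R=199
Round 2 (k=17): L=199 R=0
Round 3 (k=10): L=0 R=192
Round 4 (k=41): L=192 R=199
Round 5 (k=45): L=199 R=194

Answer: 199 194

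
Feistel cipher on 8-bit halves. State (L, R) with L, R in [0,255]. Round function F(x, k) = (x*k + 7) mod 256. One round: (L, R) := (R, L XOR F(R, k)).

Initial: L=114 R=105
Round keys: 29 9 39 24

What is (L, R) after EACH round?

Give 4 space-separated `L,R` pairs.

Answer: 105,158 158,252 252,245 245,3

Derivation:
Round 1 (k=29): L=105 R=158
Round 2 (k=9): L=158 R=252
Round 3 (k=39): L=252 R=245
Round 4 (k=24): L=245 R=3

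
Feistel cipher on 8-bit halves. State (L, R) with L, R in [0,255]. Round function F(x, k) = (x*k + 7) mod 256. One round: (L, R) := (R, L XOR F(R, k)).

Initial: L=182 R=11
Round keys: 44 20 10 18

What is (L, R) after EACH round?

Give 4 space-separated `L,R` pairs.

Round 1 (k=44): L=11 R=93
Round 2 (k=20): L=93 R=64
Round 3 (k=10): L=64 R=218
Round 4 (k=18): L=218 R=27

Answer: 11,93 93,64 64,218 218,27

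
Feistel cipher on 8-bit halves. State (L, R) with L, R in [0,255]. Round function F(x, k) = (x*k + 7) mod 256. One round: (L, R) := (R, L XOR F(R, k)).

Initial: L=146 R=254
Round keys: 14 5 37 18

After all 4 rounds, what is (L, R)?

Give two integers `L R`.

Round 1 (k=14): L=254 R=121
Round 2 (k=5): L=121 R=154
Round 3 (k=37): L=154 R=48
Round 4 (k=18): L=48 R=253

Answer: 48 253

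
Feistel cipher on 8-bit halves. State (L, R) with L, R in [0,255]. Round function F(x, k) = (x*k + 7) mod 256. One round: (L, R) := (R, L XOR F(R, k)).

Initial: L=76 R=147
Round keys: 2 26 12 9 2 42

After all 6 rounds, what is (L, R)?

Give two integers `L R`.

Round 1 (k=2): L=147 R=97
Round 2 (k=26): L=97 R=114
Round 3 (k=12): L=114 R=62
Round 4 (k=9): L=62 R=71
Round 5 (k=2): L=71 R=171
Round 6 (k=42): L=171 R=82

Answer: 171 82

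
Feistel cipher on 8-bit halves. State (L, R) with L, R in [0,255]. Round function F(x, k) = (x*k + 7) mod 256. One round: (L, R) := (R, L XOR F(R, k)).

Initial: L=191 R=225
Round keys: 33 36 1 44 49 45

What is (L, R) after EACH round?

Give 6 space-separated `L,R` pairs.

Answer: 225,183 183,34 34,158 158,13 13,26 26,148

Derivation:
Round 1 (k=33): L=225 R=183
Round 2 (k=36): L=183 R=34
Round 3 (k=1): L=34 R=158
Round 4 (k=44): L=158 R=13
Round 5 (k=49): L=13 R=26
Round 6 (k=45): L=26 R=148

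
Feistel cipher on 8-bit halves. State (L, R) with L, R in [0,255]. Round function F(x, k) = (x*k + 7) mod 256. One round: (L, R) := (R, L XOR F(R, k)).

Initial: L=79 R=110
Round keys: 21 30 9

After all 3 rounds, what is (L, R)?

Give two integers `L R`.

Answer: 173 94

Derivation:
Round 1 (k=21): L=110 R=66
Round 2 (k=30): L=66 R=173
Round 3 (k=9): L=173 R=94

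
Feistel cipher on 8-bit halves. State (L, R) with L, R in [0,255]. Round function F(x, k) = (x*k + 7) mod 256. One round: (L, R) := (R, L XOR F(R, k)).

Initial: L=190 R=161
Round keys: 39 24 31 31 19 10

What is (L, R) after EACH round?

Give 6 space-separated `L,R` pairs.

Round 1 (k=39): L=161 R=48
Round 2 (k=24): L=48 R=38
Round 3 (k=31): L=38 R=145
Round 4 (k=31): L=145 R=176
Round 5 (k=19): L=176 R=134
Round 6 (k=10): L=134 R=243

Answer: 161,48 48,38 38,145 145,176 176,134 134,243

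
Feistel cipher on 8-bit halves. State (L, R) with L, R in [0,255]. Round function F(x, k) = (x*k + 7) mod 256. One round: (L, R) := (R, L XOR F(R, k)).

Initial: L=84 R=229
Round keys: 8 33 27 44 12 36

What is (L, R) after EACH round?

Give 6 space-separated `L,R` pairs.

Answer: 229,123 123,7 7,191 191,220 220,232 232,123

Derivation:
Round 1 (k=8): L=229 R=123
Round 2 (k=33): L=123 R=7
Round 3 (k=27): L=7 R=191
Round 4 (k=44): L=191 R=220
Round 5 (k=12): L=220 R=232
Round 6 (k=36): L=232 R=123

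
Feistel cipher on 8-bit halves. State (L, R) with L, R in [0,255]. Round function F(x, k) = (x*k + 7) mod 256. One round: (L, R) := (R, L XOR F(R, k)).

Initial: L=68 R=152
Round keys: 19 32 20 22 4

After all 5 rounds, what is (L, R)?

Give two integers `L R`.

Answer: 168 95

Derivation:
Round 1 (k=19): L=152 R=11
Round 2 (k=32): L=11 R=255
Round 3 (k=20): L=255 R=248
Round 4 (k=22): L=248 R=168
Round 5 (k=4): L=168 R=95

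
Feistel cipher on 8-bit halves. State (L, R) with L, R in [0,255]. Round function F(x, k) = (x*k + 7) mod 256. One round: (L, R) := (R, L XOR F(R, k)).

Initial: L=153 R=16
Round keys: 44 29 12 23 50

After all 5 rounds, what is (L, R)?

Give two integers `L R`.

Round 1 (k=44): L=16 R=94
Round 2 (k=29): L=94 R=189
Round 3 (k=12): L=189 R=189
Round 4 (k=23): L=189 R=191
Round 5 (k=50): L=191 R=232

Answer: 191 232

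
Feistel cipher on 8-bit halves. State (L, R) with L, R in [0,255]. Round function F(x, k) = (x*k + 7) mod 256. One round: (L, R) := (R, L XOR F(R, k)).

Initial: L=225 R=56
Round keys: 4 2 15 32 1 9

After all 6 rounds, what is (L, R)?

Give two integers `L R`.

Answer: 249 164

Derivation:
Round 1 (k=4): L=56 R=6
Round 2 (k=2): L=6 R=43
Round 3 (k=15): L=43 R=138
Round 4 (k=32): L=138 R=108
Round 5 (k=1): L=108 R=249
Round 6 (k=9): L=249 R=164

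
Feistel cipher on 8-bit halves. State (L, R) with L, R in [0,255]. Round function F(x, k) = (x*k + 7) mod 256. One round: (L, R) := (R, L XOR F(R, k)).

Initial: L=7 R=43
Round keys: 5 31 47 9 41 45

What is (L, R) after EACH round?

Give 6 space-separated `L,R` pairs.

Round 1 (k=5): L=43 R=217
Round 2 (k=31): L=217 R=101
Round 3 (k=47): L=101 R=75
Round 4 (k=9): L=75 R=207
Round 5 (k=41): L=207 R=101
Round 6 (k=45): L=101 R=7

Answer: 43,217 217,101 101,75 75,207 207,101 101,7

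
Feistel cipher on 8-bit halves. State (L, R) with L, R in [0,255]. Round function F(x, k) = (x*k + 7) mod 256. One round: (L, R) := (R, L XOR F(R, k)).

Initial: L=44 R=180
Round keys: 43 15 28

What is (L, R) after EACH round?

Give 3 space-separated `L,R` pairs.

Answer: 180,111 111,60 60,248

Derivation:
Round 1 (k=43): L=180 R=111
Round 2 (k=15): L=111 R=60
Round 3 (k=28): L=60 R=248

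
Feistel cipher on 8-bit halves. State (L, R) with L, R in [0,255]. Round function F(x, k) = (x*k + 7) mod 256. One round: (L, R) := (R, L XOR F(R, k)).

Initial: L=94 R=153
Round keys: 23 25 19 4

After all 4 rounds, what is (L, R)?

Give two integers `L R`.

Answer: 161 205

Derivation:
Round 1 (k=23): L=153 R=152
Round 2 (k=25): L=152 R=70
Round 3 (k=19): L=70 R=161
Round 4 (k=4): L=161 R=205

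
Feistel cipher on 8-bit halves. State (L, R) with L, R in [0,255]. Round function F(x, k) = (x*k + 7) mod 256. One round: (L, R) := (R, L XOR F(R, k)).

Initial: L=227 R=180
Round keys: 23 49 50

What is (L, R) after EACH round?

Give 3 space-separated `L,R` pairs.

Round 1 (k=23): L=180 R=208
Round 2 (k=49): L=208 R=99
Round 3 (k=50): L=99 R=141

Answer: 180,208 208,99 99,141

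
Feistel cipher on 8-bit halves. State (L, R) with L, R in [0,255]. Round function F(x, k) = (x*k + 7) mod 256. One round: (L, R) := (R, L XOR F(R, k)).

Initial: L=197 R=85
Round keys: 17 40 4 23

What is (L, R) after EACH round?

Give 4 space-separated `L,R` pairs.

Answer: 85,105 105,58 58,134 134,43

Derivation:
Round 1 (k=17): L=85 R=105
Round 2 (k=40): L=105 R=58
Round 3 (k=4): L=58 R=134
Round 4 (k=23): L=134 R=43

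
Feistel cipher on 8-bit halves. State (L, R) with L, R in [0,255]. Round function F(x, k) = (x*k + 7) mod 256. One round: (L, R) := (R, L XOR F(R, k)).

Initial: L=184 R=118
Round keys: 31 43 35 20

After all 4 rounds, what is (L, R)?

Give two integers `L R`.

Answer: 114 179

Derivation:
Round 1 (k=31): L=118 R=233
Round 2 (k=43): L=233 R=92
Round 3 (k=35): L=92 R=114
Round 4 (k=20): L=114 R=179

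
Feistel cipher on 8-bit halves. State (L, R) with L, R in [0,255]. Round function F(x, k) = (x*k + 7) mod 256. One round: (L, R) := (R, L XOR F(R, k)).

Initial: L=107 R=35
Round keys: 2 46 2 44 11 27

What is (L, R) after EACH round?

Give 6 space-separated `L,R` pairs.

Answer: 35,38 38,248 248,209 209,11 11,81 81,153

Derivation:
Round 1 (k=2): L=35 R=38
Round 2 (k=46): L=38 R=248
Round 3 (k=2): L=248 R=209
Round 4 (k=44): L=209 R=11
Round 5 (k=11): L=11 R=81
Round 6 (k=27): L=81 R=153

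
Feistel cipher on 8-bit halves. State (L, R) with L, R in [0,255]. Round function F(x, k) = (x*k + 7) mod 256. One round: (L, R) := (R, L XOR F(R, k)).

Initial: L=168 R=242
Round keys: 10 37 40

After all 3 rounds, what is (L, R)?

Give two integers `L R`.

Answer: 116 244

Derivation:
Round 1 (k=10): L=242 R=211
Round 2 (k=37): L=211 R=116
Round 3 (k=40): L=116 R=244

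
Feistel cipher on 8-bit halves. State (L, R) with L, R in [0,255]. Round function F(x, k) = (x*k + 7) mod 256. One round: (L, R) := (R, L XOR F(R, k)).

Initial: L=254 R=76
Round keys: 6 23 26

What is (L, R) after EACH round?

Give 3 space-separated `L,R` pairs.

Answer: 76,49 49,34 34,74

Derivation:
Round 1 (k=6): L=76 R=49
Round 2 (k=23): L=49 R=34
Round 3 (k=26): L=34 R=74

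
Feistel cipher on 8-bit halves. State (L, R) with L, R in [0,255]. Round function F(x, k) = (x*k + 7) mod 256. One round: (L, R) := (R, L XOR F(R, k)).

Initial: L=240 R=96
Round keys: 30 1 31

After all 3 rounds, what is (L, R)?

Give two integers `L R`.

Answer: 222 94

Derivation:
Round 1 (k=30): L=96 R=183
Round 2 (k=1): L=183 R=222
Round 3 (k=31): L=222 R=94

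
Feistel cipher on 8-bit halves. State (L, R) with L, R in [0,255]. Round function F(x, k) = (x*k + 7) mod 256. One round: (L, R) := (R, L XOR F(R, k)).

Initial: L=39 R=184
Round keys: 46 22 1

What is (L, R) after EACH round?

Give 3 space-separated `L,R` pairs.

Round 1 (k=46): L=184 R=48
Round 2 (k=22): L=48 R=159
Round 3 (k=1): L=159 R=150

Answer: 184,48 48,159 159,150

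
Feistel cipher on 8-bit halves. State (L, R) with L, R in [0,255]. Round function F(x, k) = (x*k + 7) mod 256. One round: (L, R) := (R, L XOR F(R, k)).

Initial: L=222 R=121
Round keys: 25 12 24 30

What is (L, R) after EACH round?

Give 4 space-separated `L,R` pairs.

Answer: 121,6 6,54 54,17 17,51

Derivation:
Round 1 (k=25): L=121 R=6
Round 2 (k=12): L=6 R=54
Round 3 (k=24): L=54 R=17
Round 4 (k=30): L=17 R=51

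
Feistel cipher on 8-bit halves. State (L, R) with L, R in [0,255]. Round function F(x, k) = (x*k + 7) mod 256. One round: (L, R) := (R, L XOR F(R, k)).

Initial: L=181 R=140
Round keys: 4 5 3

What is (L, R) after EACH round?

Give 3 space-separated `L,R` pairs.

Round 1 (k=4): L=140 R=130
Round 2 (k=5): L=130 R=29
Round 3 (k=3): L=29 R=220

Answer: 140,130 130,29 29,220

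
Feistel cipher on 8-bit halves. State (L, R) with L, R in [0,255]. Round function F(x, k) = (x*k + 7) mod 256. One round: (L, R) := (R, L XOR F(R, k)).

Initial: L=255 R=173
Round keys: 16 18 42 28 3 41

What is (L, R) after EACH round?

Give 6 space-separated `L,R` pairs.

Answer: 173,40 40,122 122,35 35,161 161,201 201,153

Derivation:
Round 1 (k=16): L=173 R=40
Round 2 (k=18): L=40 R=122
Round 3 (k=42): L=122 R=35
Round 4 (k=28): L=35 R=161
Round 5 (k=3): L=161 R=201
Round 6 (k=41): L=201 R=153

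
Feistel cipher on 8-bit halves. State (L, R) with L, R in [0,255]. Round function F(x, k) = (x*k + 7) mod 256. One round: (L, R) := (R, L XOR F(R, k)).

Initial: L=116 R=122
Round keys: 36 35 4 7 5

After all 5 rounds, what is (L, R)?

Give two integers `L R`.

Round 1 (k=36): L=122 R=91
Round 2 (k=35): L=91 R=2
Round 3 (k=4): L=2 R=84
Round 4 (k=7): L=84 R=81
Round 5 (k=5): L=81 R=200

Answer: 81 200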